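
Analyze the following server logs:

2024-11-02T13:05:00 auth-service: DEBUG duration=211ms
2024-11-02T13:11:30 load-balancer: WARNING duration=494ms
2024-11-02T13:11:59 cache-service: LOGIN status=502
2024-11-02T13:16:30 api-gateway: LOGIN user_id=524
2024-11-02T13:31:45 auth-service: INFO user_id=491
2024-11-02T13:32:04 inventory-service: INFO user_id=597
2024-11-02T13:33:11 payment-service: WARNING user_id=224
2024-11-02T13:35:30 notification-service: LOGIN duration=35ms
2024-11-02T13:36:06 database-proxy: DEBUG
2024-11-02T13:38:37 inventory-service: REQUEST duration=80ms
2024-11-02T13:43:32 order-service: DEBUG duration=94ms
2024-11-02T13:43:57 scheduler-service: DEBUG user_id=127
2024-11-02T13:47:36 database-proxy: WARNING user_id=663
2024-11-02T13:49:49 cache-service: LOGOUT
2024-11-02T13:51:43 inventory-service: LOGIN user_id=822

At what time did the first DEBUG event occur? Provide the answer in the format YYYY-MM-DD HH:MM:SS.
2024-11-02 13:05:00

To find the first event:

1. Filter for all DEBUG events
2. Sort by timestamp
3. Select the first one
4. Timestamp: 2024-11-02 13:05:00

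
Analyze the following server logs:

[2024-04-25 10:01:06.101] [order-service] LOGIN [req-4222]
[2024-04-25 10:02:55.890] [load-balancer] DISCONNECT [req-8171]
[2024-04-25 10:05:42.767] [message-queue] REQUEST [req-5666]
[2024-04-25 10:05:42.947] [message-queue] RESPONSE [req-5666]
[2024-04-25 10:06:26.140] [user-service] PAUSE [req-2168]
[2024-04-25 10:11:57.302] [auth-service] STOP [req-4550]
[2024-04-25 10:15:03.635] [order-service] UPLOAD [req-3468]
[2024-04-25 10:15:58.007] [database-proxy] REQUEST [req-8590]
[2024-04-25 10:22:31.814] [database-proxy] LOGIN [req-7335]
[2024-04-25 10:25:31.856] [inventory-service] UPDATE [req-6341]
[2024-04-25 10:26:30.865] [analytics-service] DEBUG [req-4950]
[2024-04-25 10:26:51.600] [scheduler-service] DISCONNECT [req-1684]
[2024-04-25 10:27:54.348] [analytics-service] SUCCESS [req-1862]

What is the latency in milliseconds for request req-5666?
180

To calculate latency:

1. Find REQUEST with id req-5666: 2024-04-25 10:05:42.767
2. Find RESPONSE with id req-5666: 2024-04-25 10:05:42.947
3. Latency: 2024-04-25 10:05:42.947 - 2024-04-25 10:05:42.767 = 180ms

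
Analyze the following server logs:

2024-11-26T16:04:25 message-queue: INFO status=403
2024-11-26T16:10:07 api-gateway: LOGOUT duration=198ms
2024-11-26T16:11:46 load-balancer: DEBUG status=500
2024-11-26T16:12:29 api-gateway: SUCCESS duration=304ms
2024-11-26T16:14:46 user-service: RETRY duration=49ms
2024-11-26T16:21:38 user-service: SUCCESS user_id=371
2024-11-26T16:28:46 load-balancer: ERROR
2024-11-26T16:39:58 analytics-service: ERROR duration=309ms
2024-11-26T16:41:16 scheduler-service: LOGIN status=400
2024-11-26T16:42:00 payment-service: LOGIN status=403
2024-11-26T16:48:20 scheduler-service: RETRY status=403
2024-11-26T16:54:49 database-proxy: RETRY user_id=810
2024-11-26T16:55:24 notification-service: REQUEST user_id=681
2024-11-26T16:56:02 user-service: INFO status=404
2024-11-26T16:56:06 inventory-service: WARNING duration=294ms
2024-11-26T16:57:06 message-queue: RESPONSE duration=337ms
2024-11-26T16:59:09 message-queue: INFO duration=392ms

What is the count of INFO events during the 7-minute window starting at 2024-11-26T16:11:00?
0

To count events in the time window:

1. Window boundaries: 2024-11-26T16:11:00 to 2024-11-26T16:18:00
2. Filter for INFO events within this window
3. Count matching events: 0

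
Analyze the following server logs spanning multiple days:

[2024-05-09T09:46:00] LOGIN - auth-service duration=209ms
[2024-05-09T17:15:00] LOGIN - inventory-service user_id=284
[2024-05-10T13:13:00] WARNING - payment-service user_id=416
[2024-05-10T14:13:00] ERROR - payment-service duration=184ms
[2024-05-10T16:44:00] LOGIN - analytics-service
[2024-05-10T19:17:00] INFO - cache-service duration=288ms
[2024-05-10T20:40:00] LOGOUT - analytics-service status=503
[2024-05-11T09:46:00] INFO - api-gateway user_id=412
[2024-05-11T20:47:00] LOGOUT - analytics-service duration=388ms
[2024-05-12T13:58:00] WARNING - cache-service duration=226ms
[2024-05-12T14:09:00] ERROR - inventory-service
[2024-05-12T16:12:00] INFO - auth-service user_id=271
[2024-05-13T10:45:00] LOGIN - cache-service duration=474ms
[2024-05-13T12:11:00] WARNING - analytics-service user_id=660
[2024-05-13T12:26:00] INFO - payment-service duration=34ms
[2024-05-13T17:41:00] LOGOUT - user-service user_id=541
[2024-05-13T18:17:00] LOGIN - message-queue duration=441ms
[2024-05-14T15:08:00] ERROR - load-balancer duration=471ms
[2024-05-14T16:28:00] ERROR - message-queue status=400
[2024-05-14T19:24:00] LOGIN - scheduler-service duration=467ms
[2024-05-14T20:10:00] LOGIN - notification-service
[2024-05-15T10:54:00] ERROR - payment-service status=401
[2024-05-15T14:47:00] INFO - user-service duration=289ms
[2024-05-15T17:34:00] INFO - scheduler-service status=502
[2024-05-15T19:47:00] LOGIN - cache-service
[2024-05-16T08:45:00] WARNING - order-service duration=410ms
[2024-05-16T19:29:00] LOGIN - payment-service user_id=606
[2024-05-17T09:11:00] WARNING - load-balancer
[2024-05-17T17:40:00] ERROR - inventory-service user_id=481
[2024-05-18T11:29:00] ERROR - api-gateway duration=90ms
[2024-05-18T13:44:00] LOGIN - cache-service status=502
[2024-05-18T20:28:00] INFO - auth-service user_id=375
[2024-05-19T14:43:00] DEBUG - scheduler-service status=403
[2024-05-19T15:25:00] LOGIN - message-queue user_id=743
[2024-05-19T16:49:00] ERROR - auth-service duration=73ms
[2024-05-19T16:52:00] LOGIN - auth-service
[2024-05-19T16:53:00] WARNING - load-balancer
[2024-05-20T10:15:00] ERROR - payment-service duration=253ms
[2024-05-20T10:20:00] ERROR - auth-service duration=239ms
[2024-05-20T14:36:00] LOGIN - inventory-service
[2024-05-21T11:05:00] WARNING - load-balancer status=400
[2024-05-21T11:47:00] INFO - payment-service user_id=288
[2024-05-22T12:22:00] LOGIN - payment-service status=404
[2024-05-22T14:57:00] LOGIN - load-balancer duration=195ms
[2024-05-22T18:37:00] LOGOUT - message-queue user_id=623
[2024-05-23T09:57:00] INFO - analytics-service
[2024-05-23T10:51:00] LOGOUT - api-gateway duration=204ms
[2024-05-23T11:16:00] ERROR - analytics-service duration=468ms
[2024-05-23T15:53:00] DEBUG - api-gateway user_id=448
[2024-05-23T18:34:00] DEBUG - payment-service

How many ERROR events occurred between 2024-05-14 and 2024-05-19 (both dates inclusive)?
6

To filter by date range:

1. Date range: 2024-05-14 through 2024-05-19, both dates inclusive
2. Filter for ERROR events whose date falls in this range
3. Count matching events: 6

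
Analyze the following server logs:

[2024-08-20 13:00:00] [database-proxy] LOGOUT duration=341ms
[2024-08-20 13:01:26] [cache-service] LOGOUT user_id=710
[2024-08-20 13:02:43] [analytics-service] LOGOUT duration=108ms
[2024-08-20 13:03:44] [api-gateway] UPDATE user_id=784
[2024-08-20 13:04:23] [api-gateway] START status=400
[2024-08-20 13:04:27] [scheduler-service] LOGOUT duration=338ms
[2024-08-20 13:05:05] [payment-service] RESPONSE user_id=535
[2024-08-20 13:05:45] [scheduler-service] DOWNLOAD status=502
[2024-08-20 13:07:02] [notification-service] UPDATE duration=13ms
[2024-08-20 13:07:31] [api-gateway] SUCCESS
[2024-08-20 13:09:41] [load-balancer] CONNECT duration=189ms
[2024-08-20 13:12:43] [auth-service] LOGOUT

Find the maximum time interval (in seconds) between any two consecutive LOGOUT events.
496

To find the longest gap:

1. Extract all LOGOUT events in chronological order
2. Calculate time differences between consecutive events
3. Find the maximum difference
4. Longest gap: 496 seconds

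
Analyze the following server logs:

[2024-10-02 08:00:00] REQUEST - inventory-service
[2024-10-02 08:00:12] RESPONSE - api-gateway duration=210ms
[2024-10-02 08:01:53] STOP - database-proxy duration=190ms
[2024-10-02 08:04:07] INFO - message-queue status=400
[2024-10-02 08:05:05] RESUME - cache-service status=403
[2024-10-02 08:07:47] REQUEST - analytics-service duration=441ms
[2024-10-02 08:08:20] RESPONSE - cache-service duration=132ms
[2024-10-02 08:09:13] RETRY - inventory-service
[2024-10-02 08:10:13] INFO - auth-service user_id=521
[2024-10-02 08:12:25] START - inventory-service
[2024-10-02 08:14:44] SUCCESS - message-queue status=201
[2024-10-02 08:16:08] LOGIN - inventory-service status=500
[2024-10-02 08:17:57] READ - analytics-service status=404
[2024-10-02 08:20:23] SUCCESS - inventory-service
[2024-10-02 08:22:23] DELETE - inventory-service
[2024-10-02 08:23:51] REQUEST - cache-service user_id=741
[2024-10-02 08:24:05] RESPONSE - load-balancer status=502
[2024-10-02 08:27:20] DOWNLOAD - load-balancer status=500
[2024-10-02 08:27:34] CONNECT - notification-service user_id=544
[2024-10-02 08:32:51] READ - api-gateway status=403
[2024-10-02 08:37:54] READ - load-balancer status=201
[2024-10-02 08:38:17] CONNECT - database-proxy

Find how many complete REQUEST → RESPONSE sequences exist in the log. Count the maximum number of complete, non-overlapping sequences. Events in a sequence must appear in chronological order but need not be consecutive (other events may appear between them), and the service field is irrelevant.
3

To count sequences:

1. Look for pattern: REQUEST → RESPONSE
2. Greedily scan the log in chronological order, matching each sequence element in turn (ignoring service)
3. Each time the full pattern completes, increment the count and restart matching from the next event
4. Complete non-overlapping sequences found: 3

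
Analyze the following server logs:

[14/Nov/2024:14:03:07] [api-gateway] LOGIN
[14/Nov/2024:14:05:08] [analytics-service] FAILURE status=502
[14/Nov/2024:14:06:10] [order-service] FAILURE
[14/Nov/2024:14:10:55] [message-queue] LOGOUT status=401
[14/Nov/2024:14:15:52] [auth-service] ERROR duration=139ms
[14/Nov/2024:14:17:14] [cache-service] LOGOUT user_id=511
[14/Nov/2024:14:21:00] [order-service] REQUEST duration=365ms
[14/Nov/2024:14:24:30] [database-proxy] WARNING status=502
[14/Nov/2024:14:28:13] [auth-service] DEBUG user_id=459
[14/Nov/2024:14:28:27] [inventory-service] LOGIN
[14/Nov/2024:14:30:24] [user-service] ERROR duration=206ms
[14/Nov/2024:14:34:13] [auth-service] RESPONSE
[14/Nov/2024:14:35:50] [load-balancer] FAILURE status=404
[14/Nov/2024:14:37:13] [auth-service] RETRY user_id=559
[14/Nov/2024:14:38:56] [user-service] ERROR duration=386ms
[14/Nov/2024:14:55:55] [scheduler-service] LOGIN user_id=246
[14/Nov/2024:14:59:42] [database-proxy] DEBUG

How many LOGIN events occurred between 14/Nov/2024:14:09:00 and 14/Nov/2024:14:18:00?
0

To count events in the time window:

1. Window boundaries: 14/Nov/2024:14:09:00 to 14/Nov/2024:14:18:00
2. Filter for LOGIN events within this window
3. Count matching events: 0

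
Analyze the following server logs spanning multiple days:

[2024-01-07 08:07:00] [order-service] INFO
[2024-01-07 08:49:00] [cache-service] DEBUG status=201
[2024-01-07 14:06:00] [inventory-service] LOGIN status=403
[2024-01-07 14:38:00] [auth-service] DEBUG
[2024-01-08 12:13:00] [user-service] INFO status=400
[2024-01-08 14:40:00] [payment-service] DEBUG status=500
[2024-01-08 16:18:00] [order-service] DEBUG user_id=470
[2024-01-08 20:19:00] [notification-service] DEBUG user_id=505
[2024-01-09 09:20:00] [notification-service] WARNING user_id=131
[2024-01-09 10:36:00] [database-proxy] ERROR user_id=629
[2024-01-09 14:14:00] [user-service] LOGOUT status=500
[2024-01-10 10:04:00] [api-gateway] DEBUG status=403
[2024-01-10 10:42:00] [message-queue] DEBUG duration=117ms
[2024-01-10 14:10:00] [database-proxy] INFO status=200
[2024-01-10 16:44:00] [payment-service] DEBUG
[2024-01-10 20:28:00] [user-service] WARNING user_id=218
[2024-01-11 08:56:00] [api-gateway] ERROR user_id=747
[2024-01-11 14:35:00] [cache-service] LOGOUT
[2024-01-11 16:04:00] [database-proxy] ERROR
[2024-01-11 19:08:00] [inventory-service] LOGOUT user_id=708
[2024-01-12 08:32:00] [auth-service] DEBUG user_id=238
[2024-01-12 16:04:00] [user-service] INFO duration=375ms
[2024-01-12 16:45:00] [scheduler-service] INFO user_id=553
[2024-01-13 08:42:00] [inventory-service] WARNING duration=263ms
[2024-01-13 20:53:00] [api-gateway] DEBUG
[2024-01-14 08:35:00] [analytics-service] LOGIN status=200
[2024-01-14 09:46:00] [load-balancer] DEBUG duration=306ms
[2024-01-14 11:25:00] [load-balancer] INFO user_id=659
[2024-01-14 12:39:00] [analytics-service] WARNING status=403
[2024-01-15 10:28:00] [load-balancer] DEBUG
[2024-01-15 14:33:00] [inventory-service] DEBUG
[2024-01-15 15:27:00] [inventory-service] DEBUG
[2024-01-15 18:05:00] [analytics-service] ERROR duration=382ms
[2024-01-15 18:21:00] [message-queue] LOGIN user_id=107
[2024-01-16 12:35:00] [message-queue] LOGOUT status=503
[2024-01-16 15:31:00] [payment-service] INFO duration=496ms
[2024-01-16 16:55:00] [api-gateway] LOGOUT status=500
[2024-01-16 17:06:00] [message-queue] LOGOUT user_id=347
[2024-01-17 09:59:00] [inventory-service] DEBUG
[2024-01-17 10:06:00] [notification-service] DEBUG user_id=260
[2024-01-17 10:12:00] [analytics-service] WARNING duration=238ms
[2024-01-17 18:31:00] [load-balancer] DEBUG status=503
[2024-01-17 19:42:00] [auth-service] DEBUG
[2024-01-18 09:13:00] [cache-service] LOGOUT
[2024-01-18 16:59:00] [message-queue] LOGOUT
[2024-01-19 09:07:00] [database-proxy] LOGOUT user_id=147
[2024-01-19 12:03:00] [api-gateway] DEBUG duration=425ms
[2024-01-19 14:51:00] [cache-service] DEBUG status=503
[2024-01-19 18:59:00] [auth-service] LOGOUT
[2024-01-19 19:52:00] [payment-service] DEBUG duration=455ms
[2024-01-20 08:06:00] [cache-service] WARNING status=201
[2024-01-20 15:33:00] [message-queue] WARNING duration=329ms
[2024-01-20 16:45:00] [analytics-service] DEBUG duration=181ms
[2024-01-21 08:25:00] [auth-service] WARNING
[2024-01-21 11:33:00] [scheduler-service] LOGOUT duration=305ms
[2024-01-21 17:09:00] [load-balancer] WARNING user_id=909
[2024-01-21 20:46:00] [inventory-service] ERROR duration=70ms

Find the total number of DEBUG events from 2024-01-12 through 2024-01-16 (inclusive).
6

To filter by date range:

1. Date range: 2024-01-12 through 2024-01-16, both dates inclusive
2. Filter for DEBUG events whose date falls in this range
3. Count matching events: 6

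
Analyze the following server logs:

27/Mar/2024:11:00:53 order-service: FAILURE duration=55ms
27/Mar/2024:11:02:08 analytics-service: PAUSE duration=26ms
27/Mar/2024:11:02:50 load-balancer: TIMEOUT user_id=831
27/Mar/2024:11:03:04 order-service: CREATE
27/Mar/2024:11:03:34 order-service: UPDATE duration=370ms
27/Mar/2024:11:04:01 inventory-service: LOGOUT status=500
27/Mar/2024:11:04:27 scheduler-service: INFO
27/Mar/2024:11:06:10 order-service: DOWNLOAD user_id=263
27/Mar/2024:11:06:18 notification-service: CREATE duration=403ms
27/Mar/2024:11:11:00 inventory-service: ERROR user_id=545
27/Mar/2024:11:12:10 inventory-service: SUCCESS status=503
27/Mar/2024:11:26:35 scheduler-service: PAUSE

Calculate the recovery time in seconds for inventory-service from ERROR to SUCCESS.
70

To calculate recovery time:

1. Find ERROR event for inventory-service: 27/Mar/2024:11:11:00
2. Find next SUCCESS event for inventory-service: 27/Mar/2024:11:12:10
3. Recovery time: 27/Mar/2024:11:12:10 - 27/Mar/2024:11:11:00 = 70 seconds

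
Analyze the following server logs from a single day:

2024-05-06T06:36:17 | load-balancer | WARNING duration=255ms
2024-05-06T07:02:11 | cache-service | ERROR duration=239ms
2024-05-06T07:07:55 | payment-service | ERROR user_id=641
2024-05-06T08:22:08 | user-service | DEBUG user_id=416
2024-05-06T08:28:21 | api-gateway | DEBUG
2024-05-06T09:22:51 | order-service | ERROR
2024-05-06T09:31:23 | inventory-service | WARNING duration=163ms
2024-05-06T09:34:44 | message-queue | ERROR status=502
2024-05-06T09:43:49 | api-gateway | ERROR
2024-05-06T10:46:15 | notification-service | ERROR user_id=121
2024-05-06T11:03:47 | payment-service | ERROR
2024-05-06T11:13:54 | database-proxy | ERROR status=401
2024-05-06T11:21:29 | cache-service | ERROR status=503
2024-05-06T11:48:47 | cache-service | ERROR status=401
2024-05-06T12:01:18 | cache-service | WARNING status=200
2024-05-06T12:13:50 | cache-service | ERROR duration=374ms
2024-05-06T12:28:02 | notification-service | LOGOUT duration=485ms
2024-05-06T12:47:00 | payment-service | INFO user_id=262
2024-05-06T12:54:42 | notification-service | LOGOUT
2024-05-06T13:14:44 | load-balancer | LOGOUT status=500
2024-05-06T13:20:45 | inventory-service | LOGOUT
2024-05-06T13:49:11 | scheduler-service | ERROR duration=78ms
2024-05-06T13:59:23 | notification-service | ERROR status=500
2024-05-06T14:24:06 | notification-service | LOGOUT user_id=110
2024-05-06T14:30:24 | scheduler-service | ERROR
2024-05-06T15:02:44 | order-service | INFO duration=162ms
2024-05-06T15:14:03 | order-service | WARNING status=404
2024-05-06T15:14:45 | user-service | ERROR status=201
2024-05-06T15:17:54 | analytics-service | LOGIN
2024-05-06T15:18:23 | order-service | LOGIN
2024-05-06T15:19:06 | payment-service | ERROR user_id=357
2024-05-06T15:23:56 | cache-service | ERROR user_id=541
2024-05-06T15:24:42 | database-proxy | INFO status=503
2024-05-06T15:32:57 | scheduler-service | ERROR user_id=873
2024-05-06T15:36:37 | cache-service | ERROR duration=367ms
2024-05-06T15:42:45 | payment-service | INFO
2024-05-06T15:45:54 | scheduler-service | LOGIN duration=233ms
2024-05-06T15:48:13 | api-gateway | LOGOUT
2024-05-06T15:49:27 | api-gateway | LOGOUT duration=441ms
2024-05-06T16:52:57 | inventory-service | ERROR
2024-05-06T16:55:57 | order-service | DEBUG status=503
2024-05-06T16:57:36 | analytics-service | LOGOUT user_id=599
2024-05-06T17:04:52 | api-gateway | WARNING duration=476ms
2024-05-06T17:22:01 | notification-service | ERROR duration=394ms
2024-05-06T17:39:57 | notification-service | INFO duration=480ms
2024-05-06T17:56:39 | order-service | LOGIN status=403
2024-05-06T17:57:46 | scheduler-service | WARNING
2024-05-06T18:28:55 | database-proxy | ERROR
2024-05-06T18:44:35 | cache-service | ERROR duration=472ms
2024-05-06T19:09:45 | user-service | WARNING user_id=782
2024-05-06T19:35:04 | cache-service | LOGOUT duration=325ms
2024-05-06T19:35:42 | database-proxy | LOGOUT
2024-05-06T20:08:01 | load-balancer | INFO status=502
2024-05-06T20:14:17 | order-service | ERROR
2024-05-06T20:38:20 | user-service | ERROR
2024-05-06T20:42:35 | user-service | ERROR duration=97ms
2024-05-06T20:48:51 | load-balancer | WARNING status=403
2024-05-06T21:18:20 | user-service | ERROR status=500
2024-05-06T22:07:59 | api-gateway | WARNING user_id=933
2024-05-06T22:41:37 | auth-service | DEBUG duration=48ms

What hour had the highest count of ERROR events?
15

To find the peak hour:

1. Group all ERROR events by hour
2. Count events in each hour
3. Find hour with maximum count
4. Peak hour: 15 (with 5 events)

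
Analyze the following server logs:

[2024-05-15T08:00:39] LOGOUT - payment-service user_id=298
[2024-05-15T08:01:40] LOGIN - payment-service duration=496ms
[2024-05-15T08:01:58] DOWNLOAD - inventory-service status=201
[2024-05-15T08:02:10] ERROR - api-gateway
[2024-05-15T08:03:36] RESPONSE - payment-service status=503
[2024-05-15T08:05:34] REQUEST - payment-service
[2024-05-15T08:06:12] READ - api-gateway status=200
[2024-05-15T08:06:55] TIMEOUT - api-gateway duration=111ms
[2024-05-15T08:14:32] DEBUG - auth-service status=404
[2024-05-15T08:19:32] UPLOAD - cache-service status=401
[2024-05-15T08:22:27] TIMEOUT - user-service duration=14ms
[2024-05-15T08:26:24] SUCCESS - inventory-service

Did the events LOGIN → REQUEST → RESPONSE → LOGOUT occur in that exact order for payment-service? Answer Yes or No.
No

To verify sequence order:

1. Find all events in sequence LOGIN → REQUEST → RESPONSE → LOGOUT for payment-service
2. Extract their timestamps
3. Check if timestamps are in ascending order
4. Result: No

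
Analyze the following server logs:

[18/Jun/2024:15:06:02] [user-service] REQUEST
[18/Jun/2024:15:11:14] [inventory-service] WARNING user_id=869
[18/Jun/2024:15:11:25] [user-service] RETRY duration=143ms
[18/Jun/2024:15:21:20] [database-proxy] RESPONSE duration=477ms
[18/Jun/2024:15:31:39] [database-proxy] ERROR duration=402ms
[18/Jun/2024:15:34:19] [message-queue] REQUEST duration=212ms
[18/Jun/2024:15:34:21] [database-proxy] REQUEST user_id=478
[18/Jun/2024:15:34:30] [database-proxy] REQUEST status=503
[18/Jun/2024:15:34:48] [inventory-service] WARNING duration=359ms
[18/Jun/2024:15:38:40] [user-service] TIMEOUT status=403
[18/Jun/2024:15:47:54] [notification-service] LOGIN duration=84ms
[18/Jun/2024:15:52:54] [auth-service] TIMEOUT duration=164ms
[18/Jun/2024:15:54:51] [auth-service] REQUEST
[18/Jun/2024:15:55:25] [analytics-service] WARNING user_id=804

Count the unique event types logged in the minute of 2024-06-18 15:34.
2

To count unique event types:

1. Filter events in the minute starting at 2024-06-18 15:34
2. Extract event types from matching entries
3. Count unique types: 2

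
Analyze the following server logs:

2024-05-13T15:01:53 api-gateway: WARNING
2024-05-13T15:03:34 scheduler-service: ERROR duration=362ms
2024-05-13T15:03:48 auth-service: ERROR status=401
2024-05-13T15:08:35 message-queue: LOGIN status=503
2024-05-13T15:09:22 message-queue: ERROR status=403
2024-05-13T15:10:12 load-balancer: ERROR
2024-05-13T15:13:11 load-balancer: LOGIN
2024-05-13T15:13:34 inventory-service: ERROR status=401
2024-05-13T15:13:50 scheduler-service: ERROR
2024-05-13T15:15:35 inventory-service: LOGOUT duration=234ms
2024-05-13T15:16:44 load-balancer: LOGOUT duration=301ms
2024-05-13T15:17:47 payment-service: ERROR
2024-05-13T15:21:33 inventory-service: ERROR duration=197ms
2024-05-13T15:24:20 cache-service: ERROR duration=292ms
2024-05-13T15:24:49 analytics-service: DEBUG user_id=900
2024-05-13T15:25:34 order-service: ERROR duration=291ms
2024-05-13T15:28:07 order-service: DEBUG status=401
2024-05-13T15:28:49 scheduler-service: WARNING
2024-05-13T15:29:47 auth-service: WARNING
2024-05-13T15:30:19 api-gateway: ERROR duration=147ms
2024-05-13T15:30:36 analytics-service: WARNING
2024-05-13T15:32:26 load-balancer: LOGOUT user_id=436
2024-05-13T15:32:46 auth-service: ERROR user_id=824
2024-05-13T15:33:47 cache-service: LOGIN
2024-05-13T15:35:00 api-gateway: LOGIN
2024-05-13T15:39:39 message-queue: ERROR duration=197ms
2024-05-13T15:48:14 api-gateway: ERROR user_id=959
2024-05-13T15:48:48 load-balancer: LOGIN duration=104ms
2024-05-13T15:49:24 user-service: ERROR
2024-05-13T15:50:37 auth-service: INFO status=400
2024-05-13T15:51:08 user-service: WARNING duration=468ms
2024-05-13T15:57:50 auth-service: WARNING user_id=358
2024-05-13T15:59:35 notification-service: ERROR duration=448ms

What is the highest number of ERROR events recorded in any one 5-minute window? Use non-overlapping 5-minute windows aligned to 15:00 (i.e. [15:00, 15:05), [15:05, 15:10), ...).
3

To find the burst window:

1. Divide the log period into non-overlapping 5-minute windows starting at 15:00
2. Count ERROR events in each window
3. Find the window with maximum count
4. Maximum events in a window: 3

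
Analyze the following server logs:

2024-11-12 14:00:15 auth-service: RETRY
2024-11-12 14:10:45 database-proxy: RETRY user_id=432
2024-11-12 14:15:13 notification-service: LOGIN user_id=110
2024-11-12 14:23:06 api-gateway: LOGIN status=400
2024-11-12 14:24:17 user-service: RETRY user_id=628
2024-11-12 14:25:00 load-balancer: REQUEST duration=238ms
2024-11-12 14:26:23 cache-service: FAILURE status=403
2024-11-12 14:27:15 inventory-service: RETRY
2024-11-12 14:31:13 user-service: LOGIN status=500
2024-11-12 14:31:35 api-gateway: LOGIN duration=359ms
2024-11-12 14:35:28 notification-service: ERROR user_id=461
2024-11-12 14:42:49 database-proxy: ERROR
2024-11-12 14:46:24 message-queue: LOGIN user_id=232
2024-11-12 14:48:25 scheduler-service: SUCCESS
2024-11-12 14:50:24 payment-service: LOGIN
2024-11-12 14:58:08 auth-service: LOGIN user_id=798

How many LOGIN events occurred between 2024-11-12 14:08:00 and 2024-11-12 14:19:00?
1

To count events in the time window:

1. Window boundaries: 2024-11-12 14:08:00 to 2024-11-12 14:19:00
2. Filter for LOGIN events within this window
3. Count matching events: 1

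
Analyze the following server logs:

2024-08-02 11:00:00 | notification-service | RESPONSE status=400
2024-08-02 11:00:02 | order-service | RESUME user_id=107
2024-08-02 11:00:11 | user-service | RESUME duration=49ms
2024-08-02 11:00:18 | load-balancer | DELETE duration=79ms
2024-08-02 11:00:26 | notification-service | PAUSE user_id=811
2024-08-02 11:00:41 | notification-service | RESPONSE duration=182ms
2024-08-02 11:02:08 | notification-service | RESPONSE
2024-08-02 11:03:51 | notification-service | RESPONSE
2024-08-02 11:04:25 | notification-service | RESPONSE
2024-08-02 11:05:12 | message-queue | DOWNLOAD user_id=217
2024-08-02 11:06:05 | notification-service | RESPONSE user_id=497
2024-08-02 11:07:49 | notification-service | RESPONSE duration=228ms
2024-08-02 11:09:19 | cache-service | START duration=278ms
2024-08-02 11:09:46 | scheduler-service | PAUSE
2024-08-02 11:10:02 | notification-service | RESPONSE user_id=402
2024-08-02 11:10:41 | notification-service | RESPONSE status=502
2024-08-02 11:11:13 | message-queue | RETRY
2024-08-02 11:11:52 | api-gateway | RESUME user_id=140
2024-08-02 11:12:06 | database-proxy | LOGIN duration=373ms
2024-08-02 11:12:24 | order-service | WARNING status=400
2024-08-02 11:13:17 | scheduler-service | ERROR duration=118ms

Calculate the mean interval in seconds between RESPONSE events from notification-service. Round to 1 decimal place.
80.1

To calculate average interval:

1. Find all RESPONSE events for notification-service in order
2. Calculate time gaps between consecutive events
3. Compute mean of gaps: 641 / 8 = 80.1 seconds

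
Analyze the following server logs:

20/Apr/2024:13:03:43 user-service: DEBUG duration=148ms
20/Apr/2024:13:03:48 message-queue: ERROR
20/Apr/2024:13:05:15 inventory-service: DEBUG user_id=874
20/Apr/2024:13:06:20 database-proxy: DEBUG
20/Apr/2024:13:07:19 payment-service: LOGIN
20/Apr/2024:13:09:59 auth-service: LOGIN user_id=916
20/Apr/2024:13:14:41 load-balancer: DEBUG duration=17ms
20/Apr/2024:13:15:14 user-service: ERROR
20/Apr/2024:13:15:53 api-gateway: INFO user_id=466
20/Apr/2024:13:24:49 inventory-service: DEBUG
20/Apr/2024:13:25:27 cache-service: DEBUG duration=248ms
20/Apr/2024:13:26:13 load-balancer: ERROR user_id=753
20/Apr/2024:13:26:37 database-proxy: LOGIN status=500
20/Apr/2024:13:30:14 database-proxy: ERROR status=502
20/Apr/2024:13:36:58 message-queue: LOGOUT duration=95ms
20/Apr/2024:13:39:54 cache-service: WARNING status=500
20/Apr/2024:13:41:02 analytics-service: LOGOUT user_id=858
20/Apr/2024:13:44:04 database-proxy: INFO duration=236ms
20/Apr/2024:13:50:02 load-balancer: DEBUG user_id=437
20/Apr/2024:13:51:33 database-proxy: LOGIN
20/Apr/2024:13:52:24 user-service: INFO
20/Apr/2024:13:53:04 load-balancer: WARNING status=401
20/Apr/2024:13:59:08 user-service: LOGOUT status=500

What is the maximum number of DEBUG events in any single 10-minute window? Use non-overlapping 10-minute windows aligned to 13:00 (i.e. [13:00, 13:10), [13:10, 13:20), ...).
3

To find the burst window:

1. Divide the log period into non-overlapping 10-minute windows starting at 13:00
2. Count DEBUG events in each window
3. Find the window with maximum count
4. Maximum events in a window: 3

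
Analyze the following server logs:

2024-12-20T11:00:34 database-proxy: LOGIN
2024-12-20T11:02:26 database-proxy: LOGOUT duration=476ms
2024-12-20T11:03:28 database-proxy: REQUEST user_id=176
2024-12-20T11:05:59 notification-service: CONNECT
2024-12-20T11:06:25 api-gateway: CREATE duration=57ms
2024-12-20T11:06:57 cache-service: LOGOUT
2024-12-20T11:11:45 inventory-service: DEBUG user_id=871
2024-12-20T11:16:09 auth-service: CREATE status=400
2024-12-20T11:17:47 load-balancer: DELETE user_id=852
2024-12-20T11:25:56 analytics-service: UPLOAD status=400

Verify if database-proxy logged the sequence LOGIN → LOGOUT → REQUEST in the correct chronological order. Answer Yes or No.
Yes

To verify sequence order:

1. Find all events in sequence LOGIN → LOGOUT → REQUEST for database-proxy
2. Extract their timestamps
3. Check if timestamps are in ascending order
4. Result: Yes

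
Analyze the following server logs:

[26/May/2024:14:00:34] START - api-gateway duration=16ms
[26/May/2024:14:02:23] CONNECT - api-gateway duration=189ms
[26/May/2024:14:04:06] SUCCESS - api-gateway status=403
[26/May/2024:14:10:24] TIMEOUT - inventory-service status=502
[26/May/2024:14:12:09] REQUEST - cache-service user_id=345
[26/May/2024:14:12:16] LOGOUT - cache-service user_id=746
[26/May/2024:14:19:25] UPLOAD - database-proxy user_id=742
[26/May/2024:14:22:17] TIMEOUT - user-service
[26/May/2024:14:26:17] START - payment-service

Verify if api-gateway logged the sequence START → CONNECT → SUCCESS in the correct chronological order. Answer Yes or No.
Yes

To verify sequence order:

1. Find all events in sequence START → CONNECT → SUCCESS for api-gateway
2. Extract their timestamps
3. Check if timestamps are in ascending order
4. Result: Yes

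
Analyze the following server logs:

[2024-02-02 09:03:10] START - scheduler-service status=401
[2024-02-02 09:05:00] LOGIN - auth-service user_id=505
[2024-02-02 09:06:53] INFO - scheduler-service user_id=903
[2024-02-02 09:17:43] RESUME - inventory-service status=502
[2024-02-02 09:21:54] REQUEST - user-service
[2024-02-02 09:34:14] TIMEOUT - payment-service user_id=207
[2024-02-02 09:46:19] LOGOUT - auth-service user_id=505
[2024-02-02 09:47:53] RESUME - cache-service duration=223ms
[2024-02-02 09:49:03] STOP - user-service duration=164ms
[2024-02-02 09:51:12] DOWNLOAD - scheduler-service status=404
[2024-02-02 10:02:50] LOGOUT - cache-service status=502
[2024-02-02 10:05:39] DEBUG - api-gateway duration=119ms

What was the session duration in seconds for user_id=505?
2479

To calculate session duration:

1. Find LOGIN event for user_id=505: 2024-02-02 09:05:00
2. Find LOGOUT event for user_id=505: 2024-02-02 09:46:19
3. Session duration: 2024-02-02 09:46:19 - 2024-02-02 09:05:00 = 2479 seconds (41 minutes)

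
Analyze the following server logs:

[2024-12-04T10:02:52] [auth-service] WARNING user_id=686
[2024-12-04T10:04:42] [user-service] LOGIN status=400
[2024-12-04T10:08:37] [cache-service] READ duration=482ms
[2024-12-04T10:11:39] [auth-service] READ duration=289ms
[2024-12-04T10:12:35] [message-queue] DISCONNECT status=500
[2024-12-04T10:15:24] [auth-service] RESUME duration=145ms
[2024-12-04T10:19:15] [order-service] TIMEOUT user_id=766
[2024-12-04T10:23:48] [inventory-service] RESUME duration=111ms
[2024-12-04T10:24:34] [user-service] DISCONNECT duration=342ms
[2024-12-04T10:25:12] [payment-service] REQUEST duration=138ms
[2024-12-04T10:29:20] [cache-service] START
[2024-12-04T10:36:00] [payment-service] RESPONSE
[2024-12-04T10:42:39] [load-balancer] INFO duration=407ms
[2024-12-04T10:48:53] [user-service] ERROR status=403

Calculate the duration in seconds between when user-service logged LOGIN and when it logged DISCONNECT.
1192

To find the time between events:

1. Locate the first LOGIN event for user-service: 2024-12-04T10:04:42
2. Locate the first DISCONNECT event for user-service: 2024-12-04T10:24:34
3. Calculate the difference: 2024-12-04T10:24:34 - 2024-12-04T10:04:42 = 1192 seconds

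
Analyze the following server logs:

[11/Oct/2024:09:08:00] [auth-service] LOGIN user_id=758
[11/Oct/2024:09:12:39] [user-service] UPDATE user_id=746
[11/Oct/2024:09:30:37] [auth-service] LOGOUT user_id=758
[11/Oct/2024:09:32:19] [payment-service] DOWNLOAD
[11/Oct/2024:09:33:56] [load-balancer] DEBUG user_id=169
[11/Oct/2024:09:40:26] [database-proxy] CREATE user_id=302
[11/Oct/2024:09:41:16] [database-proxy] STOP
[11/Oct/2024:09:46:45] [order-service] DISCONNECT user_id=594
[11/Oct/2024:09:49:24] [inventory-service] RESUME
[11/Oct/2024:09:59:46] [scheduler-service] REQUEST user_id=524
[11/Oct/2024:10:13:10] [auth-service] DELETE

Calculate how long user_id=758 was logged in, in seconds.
1357

To calculate session duration:

1. Find LOGIN event for user_id=758: 11/Oct/2024:09:08:00
2. Find LOGOUT event for user_id=758: 11/Oct/2024:09:30:37
3. Session duration: 11/Oct/2024:09:30:37 - 11/Oct/2024:09:08:00 = 1357 seconds (22 minutes)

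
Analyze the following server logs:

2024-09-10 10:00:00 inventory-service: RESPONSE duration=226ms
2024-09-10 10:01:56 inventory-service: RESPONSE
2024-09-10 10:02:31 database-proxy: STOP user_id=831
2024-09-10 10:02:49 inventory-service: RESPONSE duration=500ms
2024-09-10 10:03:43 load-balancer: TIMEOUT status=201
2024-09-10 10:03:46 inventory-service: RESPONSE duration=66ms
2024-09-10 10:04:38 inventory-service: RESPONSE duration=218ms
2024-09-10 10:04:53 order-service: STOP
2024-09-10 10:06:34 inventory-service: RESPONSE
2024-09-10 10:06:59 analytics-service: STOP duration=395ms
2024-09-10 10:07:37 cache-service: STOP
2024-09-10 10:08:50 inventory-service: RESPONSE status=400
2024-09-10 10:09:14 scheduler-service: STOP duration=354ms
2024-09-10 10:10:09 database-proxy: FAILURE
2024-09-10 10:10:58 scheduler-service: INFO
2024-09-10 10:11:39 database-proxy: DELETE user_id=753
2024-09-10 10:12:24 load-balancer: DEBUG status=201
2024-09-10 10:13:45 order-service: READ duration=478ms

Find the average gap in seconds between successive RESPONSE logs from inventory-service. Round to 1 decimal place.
88.3

To calculate average interval:

1. Find all RESPONSE events for inventory-service in order
2. Calculate time gaps between consecutive events
3. Compute mean of gaps: 530 / 6 = 88.3 seconds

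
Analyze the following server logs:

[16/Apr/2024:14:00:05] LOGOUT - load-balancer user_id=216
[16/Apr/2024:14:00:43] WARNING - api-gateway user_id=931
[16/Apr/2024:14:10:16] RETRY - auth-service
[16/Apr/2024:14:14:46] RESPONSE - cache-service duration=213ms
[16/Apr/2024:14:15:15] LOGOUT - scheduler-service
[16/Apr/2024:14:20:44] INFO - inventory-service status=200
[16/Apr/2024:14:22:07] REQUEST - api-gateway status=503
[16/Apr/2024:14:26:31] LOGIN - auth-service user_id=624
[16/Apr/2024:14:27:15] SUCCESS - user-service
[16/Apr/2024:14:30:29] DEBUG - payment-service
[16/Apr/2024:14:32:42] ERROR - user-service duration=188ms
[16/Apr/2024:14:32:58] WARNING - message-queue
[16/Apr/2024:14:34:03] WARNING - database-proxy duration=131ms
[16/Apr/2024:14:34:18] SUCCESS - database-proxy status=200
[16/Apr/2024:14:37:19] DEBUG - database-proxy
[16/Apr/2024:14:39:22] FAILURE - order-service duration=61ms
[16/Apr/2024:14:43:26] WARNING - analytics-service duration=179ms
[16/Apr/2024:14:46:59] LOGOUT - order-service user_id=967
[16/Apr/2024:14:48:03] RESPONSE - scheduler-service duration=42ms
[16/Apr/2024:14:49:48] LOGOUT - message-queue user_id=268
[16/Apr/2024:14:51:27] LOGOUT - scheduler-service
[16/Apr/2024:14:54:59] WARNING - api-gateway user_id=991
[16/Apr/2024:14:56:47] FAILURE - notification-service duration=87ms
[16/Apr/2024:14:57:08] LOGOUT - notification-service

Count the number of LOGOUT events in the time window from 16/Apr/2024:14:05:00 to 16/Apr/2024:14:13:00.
0

To count events in the time window:

1. Window boundaries: 16/Apr/2024:14:05:00 to 16/Apr/2024:14:13:00
2. Filter for LOGOUT events within this window
3. Count matching events: 0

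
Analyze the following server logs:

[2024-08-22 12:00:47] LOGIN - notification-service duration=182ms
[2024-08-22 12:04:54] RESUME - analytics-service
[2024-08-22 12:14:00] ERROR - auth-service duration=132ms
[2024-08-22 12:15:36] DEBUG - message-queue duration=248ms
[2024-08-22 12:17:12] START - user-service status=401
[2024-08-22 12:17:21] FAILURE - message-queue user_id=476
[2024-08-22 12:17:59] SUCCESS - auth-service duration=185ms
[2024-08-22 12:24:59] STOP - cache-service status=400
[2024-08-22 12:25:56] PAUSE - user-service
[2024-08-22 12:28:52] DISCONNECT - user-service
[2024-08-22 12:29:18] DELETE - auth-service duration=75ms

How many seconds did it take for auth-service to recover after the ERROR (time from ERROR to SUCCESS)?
239

To calculate recovery time:

1. Find ERROR event for auth-service: 2024-08-22 12:14:00
2. Find next SUCCESS event for auth-service: 2024-08-22 12:17:59
3. Recovery time: 2024-08-22 12:17:59 - 2024-08-22 12:14:00 = 239 seconds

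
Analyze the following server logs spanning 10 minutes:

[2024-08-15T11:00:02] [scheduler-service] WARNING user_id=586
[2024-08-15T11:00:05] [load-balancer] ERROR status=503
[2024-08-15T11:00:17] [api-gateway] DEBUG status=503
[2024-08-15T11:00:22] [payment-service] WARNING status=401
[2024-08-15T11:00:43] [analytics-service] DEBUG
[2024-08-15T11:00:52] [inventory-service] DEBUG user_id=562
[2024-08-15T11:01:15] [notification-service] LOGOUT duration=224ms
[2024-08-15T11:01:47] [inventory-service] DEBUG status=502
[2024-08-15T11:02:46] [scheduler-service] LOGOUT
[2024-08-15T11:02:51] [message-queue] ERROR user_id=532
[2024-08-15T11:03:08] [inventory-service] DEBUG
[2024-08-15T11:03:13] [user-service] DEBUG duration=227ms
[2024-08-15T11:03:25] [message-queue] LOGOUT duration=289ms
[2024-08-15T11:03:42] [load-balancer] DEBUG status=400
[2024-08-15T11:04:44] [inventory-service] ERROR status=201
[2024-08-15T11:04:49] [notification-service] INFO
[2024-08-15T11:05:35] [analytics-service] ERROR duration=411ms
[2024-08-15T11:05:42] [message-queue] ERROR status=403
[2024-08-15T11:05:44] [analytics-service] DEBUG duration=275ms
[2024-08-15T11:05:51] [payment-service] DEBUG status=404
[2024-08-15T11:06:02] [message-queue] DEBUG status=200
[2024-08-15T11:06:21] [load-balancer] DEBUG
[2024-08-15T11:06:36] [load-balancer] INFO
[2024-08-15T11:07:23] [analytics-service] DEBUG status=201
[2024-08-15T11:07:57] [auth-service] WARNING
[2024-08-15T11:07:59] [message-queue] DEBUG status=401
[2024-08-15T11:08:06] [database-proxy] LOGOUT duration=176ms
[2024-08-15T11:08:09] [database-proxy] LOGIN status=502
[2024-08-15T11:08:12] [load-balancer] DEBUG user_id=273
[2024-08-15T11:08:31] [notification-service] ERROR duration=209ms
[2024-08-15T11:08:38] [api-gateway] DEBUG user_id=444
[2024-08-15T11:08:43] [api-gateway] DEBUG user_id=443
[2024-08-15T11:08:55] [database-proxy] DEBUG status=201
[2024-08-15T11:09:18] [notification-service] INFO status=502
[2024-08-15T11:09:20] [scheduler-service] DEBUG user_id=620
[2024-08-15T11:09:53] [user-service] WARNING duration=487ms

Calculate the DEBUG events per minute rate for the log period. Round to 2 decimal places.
1.8

To calculate the rate:

1. Count total DEBUG events: 18
2. Total time period: 10 minutes
3. Rate = 18 / 10 = 1.8 events per minute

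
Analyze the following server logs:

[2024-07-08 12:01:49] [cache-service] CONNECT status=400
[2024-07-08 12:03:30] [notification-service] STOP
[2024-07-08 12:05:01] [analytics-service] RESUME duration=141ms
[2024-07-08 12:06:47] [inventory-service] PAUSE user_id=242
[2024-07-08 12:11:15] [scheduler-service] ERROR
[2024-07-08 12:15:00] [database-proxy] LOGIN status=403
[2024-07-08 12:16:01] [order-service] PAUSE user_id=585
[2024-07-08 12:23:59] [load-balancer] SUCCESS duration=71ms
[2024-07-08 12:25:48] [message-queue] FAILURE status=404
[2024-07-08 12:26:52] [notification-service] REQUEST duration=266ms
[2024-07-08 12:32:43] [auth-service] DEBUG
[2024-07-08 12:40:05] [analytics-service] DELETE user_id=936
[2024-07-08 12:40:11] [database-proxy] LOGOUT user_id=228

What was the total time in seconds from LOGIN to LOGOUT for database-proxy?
1511

To calculate state duration:

1. Find LOGIN event for database-proxy: 2024-07-08 12:15:00
2. Find LOGOUT event for database-proxy: 2024-07-08 12:40:11
3. Calculate duration: 2024-07-08 12:40:11 - 2024-07-08 12:15:00 = 1511 seconds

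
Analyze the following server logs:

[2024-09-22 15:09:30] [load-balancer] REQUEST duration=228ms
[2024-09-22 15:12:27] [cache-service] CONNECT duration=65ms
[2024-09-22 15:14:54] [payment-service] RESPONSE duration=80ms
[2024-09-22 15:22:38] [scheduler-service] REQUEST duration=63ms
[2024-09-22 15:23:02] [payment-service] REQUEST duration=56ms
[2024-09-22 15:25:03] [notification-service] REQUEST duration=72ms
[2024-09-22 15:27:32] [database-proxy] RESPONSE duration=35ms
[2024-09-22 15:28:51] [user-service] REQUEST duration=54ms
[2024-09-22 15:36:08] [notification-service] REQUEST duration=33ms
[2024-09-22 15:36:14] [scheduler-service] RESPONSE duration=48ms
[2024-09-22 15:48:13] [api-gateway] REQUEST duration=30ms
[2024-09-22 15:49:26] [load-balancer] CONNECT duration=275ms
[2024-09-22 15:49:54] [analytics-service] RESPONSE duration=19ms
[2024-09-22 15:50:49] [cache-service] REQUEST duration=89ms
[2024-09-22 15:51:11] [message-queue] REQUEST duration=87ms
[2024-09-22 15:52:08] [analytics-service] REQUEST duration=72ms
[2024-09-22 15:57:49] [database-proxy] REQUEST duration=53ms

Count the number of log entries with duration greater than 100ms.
2

To count timeouts:

1. Threshold: 100ms
2. Extract duration from each log entry
3. Count entries where duration > 100
4. Timeout count: 2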